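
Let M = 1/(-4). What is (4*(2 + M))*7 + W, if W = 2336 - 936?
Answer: 1449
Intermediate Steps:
M = -1/4 ≈ -0.25000
W = 1400
(4*(2 + M))*7 + W = (4*(2 - 1/4))*7 + 1400 = (4*(7/4))*7 + 1400 = 7*7 + 1400 = 49 + 1400 = 1449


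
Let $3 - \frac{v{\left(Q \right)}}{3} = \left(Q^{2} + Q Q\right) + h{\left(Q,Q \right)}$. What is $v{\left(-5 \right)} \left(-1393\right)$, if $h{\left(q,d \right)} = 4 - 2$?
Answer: $204771$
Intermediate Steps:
$h{\left(q,d \right)} = 2$ ($h{\left(q,d \right)} = 4 - 2 = 2$)
$v{\left(Q \right)} = 3 - 6 Q^{2}$ ($v{\left(Q \right)} = 9 - 3 \left(\left(Q^{2} + Q Q\right) + 2\right) = 9 - 3 \left(\left(Q^{2} + Q^{2}\right) + 2\right) = 9 - 3 \left(2 Q^{2} + 2\right) = 9 - 3 \left(2 + 2 Q^{2}\right) = 9 - \left(6 + 6 Q^{2}\right) = 3 - 6 Q^{2}$)
$v{\left(-5 \right)} \left(-1393\right) = \left(3 - 6 \left(-5\right)^{2}\right) \left(-1393\right) = \left(3 - 150\right) \left(-1393\right) = \left(-147\right) \left(-1393\right) = 204771$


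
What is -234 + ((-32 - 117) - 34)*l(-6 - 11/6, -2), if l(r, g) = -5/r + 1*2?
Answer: -33690/47 ≈ -716.81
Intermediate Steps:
l(r, g) = 2 - 5/r (l(r, g) = -5/r + 2 = 2 - 5/r)
-234 + ((-32 - 117) - 34)*l(-6 - 11/6, -2) = -234 + ((-32 - 117) - 34)*(2 - 5/(-6 - 11/6)) = -234 + (-149 - 34)*(2 - 5/(-6 - 11*⅙)) = -234 - 183*(2 - 5/(-6 - 11/6)) = -234 - 183*(2 - 5/(-47/6)) = -234 - 183*(2 - 5*(-6/47)) = -234 - 183*(2 + 30/47) = -234 - 183*124/47 = -234 - 22692/47 = -33690/47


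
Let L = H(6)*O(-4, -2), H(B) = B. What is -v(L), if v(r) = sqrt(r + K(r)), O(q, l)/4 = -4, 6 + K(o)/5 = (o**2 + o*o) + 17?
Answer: -sqrt(92119) ≈ -303.51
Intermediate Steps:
K(o) = 55 + 10*o**2 (K(o) = -30 + 5*((o**2 + o*o) + 17) = -30 + 5*((o**2 + o**2) + 17) = -30 + 5*(2*o**2 + 17) = -30 + 5*(17 + 2*o**2) = -30 + (85 + 10*o**2) = 55 + 10*o**2)
O(q, l) = -16 (O(q, l) = 4*(-4) = -16)
L = -96 (L = 6*(-16) = -96)
v(r) = sqrt(55 + r + 10*r**2) (v(r) = sqrt(r + (55 + 10*r**2)) = sqrt(55 + r + 10*r**2))
-v(L) = -sqrt(55 - 96 + 10*(-96)**2) = -sqrt(55 - 96 + 10*9216) = -sqrt(55 - 96 + 92160) = -sqrt(92119)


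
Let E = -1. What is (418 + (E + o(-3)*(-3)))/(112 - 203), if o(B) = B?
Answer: -426/91 ≈ -4.6813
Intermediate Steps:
(418 + (E + o(-3)*(-3)))/(112 - 203) = (418 + (-1 - 3*(-3)))/(112 - 203) = (418 + (-1 + 9))/(-91) = (418 + 8)*(-1/91) = 426*(-1/91) = -426/91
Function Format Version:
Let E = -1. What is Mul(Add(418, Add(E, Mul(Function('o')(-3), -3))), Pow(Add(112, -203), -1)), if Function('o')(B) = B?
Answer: Rational(-426, 91) ≈ -4.6813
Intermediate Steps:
Mul(Add(418, Add(E, Mul(Function('o')(-3), -3))), Pow(Add(112, -203), -1)) = Mul(Add(418, Add(-1, Mul(-3, -3))), Pow(Add(112, -203), -1)) = Mul(Add(418, Add(-1, 9)), Pow(-91, -1)) = Mul(Add(418, 8), Rational(-1, 91)) = Mul(426, Rational(-1, 91)) = Rational(-426, 91)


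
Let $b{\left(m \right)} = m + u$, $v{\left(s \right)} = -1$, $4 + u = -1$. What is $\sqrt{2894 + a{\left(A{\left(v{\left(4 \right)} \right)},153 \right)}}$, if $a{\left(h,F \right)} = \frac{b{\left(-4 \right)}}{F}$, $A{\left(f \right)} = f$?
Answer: $\frac{23 \sqrt{1581}}{17} \approx 53.795$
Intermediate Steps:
$u = -5$ ($u = -4 - 1 = -5$)
$b{\left(m \right)} = -5 + m$ ($b{\left(m \right)} = m - 5 = -5 + m$)
$a{\left(h,F \right)} = - \frac{9}{F}$ ($a{\left(h,F \right)} = \frac{-5 - 4}{F} = - \frac{9}{F}$)
$\sqrt{2894 + a{\left(A{\left(v{\left(4 \right)} \right)},153 \right)}} = \sqrt{2894 - \frac{9}{153}} = \sqrt{2894 - \frac{1}{17}} = \sqrt{\frac{49197}{17}} = \frac{23 \sqrt{1581}}{17}$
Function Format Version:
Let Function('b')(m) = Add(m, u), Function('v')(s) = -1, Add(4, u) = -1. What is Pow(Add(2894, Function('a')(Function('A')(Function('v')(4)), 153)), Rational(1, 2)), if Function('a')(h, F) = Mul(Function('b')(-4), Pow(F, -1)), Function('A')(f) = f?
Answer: Mul(Rational(23, 17), Pow(1581, Rational(1, 2))) ≈ 53.795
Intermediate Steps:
u = -5 (u = Add(-4, -1) = -5)
Function('b')(m) = Add(-5, m) (Function('b')(m) = Add(m, -5) = Add(-5, m))
Function('a')(h, F) = Mul(-9, Pow(F, -1)) (Function('a')(h, F) = Mul(Add(-5, -4), Pow(F, -1)) = Mul(-9, Pow(F, -1)))
Pow(Add(2894, Function('a')(Function('A')(Function('v')(4)), 153)), Rational(1, 2)) = Pow(Add(2894, Mul(-9, Pow(153, -1))), Rational(1, 2)) = Pow(Add(2894, Mul(-9, Rational(1, 153))), Rational(1, 2)) = Pow(Add(2894, Rational(-1, 17)), Rational(1, 2)) = Pow(Rational(49197, 17), Rational(1, 2)) = Mul(Rational(23, 17), Pow(1581, Rational(1, 2)))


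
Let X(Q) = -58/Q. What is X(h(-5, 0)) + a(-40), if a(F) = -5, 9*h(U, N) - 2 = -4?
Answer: 256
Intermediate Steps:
h(U, N) = -2/9 (h(U, N) = 2/9 + (1/9)*(-4) = 2/9 - 4/9 = -2/9)
X(h(-5, 0)) + a(-40) = -58/(-2/9) - 5 = -58*(-9/2) - 5 = 261 - 5 = 256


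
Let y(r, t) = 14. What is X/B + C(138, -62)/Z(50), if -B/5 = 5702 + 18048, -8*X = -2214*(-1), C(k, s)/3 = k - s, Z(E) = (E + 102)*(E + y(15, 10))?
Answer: 243231/3800000 ≈ 0.064008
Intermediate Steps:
Z(E) = (14 + E)*(102 + E) (Z(E) = (E + 102)*(E + 14) = (102 + E)*(14 + E) = (14 + E)*(102 + E))
C(k, s) = -3*s + 3*k (C(k, s) = 3*(k - s) = -3*s + 3*k)
X = -1107/4 (X = -(-1107)*(-1)/4 = -1/8*2214 = -1107/4 ≈ -276.75)
B = -118750 (B = -5*(5702 + 18048) = -5*23750 = -118750)
X/B + C(138, -62)/Z(50) = -1107/4/(-118750) + (-3*(-62) + 3*138)/(1428 + 50**2 + 116*50) = -1107/4*(-1/118750) + (186 + 414)/(1428 + 2500 + 5800) = 1107/475000 + 600/9728 = 1107/475000 + 600*(1/9728) = 1107/475000 + 75/1216 = 243231/3800000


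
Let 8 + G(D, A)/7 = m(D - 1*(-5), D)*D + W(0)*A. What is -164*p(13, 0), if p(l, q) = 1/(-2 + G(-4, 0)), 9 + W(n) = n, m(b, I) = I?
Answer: -82/27 ≈ -3.0370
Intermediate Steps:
W(n) = -9 + n
G(D, A) = -56 - 63*A + 7*D**2 (G(D, A) = -56 + 7*(D*D + (-9 + 0)*A) = -56 + 7*(D**2 - 9*A) = -56 + (-63*A + 7*D**2) = -56 - 63*A + 7*D**2)
p(l, q) = 1/54 (p(l, q) = 1/(-2 + (-56 - 63*0 + 7*(-4)**2)) = 1/(-2 + (-56 + 0 + 7*16)) = 1/(-2 + (-56 + 0 + 112)) = 1/(-2 + 56) = 1/54)
-164*p(13, 0) = -164*1/54 = -82/27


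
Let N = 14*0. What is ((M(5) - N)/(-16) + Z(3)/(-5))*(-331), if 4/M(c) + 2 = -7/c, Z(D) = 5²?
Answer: 110885/68 ≈ 1630.7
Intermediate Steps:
Z(D) = 25
M(c) = 4/(-2 - 7/c)
N = 0
((M(5) - N)/(-16) + Z(3)/(-5))*(-331) = ((-4*5/(7 + 2*5) - 1*0)/(-16) + 25/(-5))*(-331) = ((-4*5/(7 + 10) + 0)*(-1/16) + 25*(-⅕))*(-331) = ((-4*5/17 + 0)*(-1/16) - 5)*(-331) = ((-4*5*1/17 + 0)*(-1/16) - 5)*(-331) = ((-20/17 + 0)*(-1/16) - 5)*(-331) = (-20/17*(-1/16) - 5)*(-331) = (5/68 - 5)*(-331) = -335/68*(-331) = 110885/68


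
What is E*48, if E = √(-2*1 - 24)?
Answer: 48*I*√26 ≈ 244.75*I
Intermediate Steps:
E = I*√26 (E = √(-2 - 24) = √(-26) = I*√26 ≈ 5.099*I)
E*48 = (I*√26)*48 = 48*I*√26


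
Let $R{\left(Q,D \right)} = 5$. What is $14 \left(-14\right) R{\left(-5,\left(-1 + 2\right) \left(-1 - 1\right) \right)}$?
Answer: $-980$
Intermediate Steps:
$14 \left(-14\right) R{\left(-5,\left(-1 + 2\right) \left(-1 - 1\right) \right)} = 14 \left(-14\right) 5 = \left(-196\right) 5 = -980$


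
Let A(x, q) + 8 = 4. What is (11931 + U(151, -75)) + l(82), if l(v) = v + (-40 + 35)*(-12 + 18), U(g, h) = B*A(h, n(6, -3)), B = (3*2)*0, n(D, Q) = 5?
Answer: 11983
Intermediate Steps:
A(x, q) = -4 (A(x, q) = -8 + 4 = -4)
B = 0 (B = 6*0 = 0)
U(g, h) = 0 (U(g, h) = 0*(-4) = 0)
l(v) = -30 + v (l(v) = v - 5*6 = v - 30 = -30 + v)
(11931 + U(151, -75)) + l(82) = (11931 + 0) + (-30 + 82) = 11931 + 52 = 11983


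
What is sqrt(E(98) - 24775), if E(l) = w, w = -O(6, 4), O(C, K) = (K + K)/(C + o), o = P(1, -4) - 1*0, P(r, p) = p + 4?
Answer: I*sqrt(222987)/3 ≈ 157.41*I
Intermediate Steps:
P(r, p) = 4 + p
o = 0 (o = (4 - 4) - 1*0 = 0 + 0 = 0)
O(C, K) = 2*K/C (O(C, K) = (K + K)/(C + 0) = (2*K)/C = 2*K/C)
w = -4/3 (w = -2*4/6 = -1*4/3 = -4/3 ≈ -1.3333)
E(l) = -4/3
sqrt(E(98) - 24775) = sqrt(-4/3 - 24775) = sqrt(-74329/3) = I*sqrt(222987)/3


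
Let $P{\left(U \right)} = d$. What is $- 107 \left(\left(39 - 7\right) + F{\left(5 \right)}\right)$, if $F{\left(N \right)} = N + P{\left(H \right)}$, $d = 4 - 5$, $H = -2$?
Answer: $-3852$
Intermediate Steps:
$d = -1$ ($d = 4 - 5 = -1$)
$P{\left(U \right)} = -1$
$F{\left(N \right)} = -1 + N$ ($F{\left(N \right)} = N - 1 = -1 + N$)
$- 107 \left(\left(39 - 7\right) + F{\left(5 \right)}\right) = - 107 \left(\left(39 - 7\right) + \left(-1 + 5\right)\right) = - 107 \left(32 + 4\right) = \left(-107\right) 36 = -3852$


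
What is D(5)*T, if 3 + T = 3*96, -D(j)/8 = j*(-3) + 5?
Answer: 22800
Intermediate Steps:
D(j) = -40 + 24*j (D(j) = -8*(j*(-3) + 5) = -8*(-3*j + 5) = -8*(5 - 3*j) = -40 + 24*j)
T = 285 (T = -3 + 3*96 = -3 + 288 = 285)
D(5)*T = (-40 + 24*5)*285 = (-40 + 120)*285 = 80*285 = 22800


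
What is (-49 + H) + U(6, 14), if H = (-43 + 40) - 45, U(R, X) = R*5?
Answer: -67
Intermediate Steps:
U(R, X) = 5*R
H = -48 (H = -3 - 45 = -48)
(-49 + H) + U(6, 14) = (-49 - 48) + 5*6 = -97 + 30 = -67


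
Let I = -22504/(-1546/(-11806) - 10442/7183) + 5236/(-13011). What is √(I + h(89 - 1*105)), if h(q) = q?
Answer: 2*√2690570991404263148035491/25163573253 ≈ 130.37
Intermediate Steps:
I = 428095610429036/25163573253 (I = -22504/(-1546*(-1/11806) - 10442*1/7183) + 5236*(-1/13011) = -22504/(773/5903 - 10442/7183) - 5236/13011 = -22504/(-56086667/42401249) - 5236/13011 = -22504*(-42401249/56086667) - 5236/13011 = 32903369224/1934023 - 5236/13011 = 428095610429036/25163573253 ≈ 17013.)
√(I + h(89 - 1*105)) = √(428095610429036/25163573253 + (89 - 1*105)) = √(428095610429036/25163573253 + (89 - 105)) = √(428095610429036/25163573253 - 16) = √(427692993256988/25163573253) = 2*√2690570991404263148035491/25163573253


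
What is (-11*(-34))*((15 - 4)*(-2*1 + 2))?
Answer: 0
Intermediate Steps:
(-11*(-34))*((15 - 4)*(-2*1 + 2)) = 374*(11*(-2 + 2)) = 374*(11*0) = 374*0 = 0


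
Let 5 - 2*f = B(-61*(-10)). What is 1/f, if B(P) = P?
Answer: -2/605 ≈ -0.0033058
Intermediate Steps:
f = -605/2 (f = 5/2 - (-61)*(-10)/2 = 5/2 - ½*610 = 5/2 - 305 = -605/2 ≈ -302.50)
1/f = 1/(-605/2) = -2/605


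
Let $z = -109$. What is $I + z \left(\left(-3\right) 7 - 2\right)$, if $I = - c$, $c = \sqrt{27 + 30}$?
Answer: $2507 - \sqrt{57} \approx 2499.4$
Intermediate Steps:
$c = \sqrt{57} \approx 7.5498$
$I = - \sqrt{57} \approx -7.5498$
$I + z \left(\left(-3\right) 7 - 2\right) = - \sqrt{57} - 109 \left(\left(-3\right) 7 - 2\right) = - \sqrt{57} - 109 \left(-21 - 2\right) = - \sqrt{57} - -2507 = - \sqrt{57} + 2507 = 2507 - \sqrt{57}$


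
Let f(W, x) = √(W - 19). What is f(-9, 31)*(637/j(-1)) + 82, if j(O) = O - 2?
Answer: 82 - 1274*I*√7/3 ≈ 82.0 - 1123.6*I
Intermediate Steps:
j(O) = -2 + O
f(W, x) = √(-19 + W)
f(-9, 31)*(637/j(-1)) + 82 = √(-19 - 9)*(637/(-2 - 1)) + 82 = √(-28)*(637/(-3)) + 82 = (2*I*√7)*(637*(-⅓)) + 82 = (2*I*√7)*(-637/3) + 82 = -1274*I*√7/3 + 82 = 82 - 1274*I*√7/3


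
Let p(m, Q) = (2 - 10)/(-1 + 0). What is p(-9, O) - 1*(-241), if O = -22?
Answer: 249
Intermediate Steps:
p(m, Q) = 8 (p(m, Q) = -8/(-1) = -8*(-1) = 8)
p(-9, O) - 1*(-241) = 8 - 1*(-241) = 8 + 241 = 249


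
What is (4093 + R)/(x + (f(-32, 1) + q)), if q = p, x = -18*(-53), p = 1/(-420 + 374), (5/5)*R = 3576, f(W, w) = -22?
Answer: 352774/42871 ≈ 8.2287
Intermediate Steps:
R = 3576
p = -1/46 (p = 1/(-46) = -1/46 ≈ -0.021739)
x = 954
q = -1/46 ≈ -0.021739
(4093 + R)/(x + (f(-32, 1) + q)) = (4093 + 3576)/(954 + (-22 - 1/46)) = 7669/(954 - 1013/46) = 7669/(42871/46) = 7669*(46/42871) = 352774/42871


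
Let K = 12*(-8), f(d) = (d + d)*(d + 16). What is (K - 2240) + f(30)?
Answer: 424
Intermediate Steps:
f(d) = 2*d*(16 + d) (f(d) = (2*d)*(16 + d) = 2*d*(16 + d))
K = -96
(K - 2240) + f(30) = (-96 - 2240) + 2*30*(16 + 30) = -2336 + 2*30*46 = -2336 + 2760 = 424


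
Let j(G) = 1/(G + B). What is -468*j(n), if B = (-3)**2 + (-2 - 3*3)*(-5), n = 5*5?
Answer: -468/89 ≈ -5.2584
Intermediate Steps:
n = 25
B = 64 (B = 9 + (-2 - 9)*(-5) = 9 - 11*(-5) = 9 + 55 = 64)
j(G) = 1/(64 + G) (j(G) = 1/(G + 64) = 1/(64 + G))
-468*j(n) = -468/(64 + 25) = -468/89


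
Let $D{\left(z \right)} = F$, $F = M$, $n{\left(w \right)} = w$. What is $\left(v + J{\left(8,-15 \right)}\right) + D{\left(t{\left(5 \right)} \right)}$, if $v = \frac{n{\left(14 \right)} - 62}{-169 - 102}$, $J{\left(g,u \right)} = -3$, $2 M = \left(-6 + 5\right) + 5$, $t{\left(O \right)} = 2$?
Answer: $- \frac{223}{271} \approx -0.82288$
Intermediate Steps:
$M = 2$ ($M = \frac{\left(-6 + 5\right) + 5}{2} = \frac{-1 + 5}{2} = \frac{1}{2} \cdot 4 = 2$)
$F = 2$
$D{\left(z \right)} = 2$
$v = \frac{48}{271}$ ($v = \frac{14 - 62}{-169 - 102} = - \frac{48}{-271} = \left(-48\right) \left(- \frac{1}{271}\right) = \frac{48}{271} \approx 0.17712$)
$\left(v + J{\left(8,-15 \right)}\right) + D{\left(t{\left(5 \right)} \right)} = \left(\frac{48}{271} - 3\right) + 2 = - \frac{765}{271} + 2 = - \frac{223}{271}$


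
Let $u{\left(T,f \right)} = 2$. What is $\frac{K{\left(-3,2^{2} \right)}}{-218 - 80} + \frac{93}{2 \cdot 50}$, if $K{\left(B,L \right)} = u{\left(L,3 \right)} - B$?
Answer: $\frac{13607}{14900} \approx 0.91322$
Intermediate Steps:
$K{\left(B,L \right)} = 2 - B$
$\frac{K{\left(-3,2^{2} \right)}}{-218 - 80} + \frac{93}{2 \cdot 50} = \frac{2 - -3}{-218 - 80} + \frac{93}{2 \cdot 50} = \frac{2 + 3}{-298} + \frac{93}{100} = 5 \left(- \frac{1}{298}\right) + 93 \cdot \frac{1}{100} = - \frac{5}{298} + \frac{93}{100} = \frac{13607}{14900}$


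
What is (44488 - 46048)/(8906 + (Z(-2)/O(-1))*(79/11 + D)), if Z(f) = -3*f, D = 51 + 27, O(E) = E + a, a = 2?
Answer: -4290/25897 ≈ -0.16566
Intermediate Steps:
O(E) = 2 + E (O(E) = E + 2 = 2 + E)
D = 78
(44488 - 46048)/(8906 + (Z(-2)/O(-1))*(79/11 + D)) = (44488 - 46048)/(8906 + ((-3*(-2))/(2 - 1))*(79/11 + 78)) = -1560/(8906 + (6/1)*(79*(1/11) + 78)) = -1560/(8906 + (6*1)*(79/11 + 78)) = -1560/(8906 + 6*(937/11)) = -1560/(8906 + 5622/11) = -1560/103588/11 = -1560*11/103588 = -4290/25897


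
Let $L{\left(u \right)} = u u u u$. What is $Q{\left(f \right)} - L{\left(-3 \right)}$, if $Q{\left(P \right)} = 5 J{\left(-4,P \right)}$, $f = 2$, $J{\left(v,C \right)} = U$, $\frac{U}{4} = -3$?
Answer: $-141$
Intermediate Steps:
$U = -12$ ($U = 4 \left(-3\right) = -12$)
$L{\left(u \right)} = u^{4}$ ($L{\left(u \right)} = u u^{2} u = u^{3} u = u^{4}$)
$J{\left(v,C \right)} = -12$
$Q{\left(P \right)} = -60$ ($Q{\left(P \right)} = 5 \left(-12\right) = -60$)
$Q{\left(f \right)} - L{\left(-3 \right)} = -60 - \left(-3\right)^{4} = -60 - 81 = -141$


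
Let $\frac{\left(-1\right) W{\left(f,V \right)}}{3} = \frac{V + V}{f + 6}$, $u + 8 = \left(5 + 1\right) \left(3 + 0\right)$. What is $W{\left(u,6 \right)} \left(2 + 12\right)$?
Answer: $- \frac{63}{2} \approx -31.5$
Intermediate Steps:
$u = 10$ ($u = -8 + \left(5 + 1\right) \left(3 + 0\right) = -8 + 6 \cdot 3 = -8 + 18 = 10$)
$W{\left(f,V \right)} = - \frac{6 V}{6 + f}$ ($W{\left(f,V \right)} = - 3 \frac{V + V}{f + 6} = - 3 \frac{2 V}{6 + f} = - \frac{6 V}{6 + f}$)
$W{\left(u,6 \right)} \left(2 + 12\right) = \left(-6\right) 6 \frac{1}{6 + 10} \left(2 + 12\right) = \left(-6\right) 6 \cdot \frac{1}{16} \cdot 14 = \left(- \frac{9}{4}\right) 14 = - \frac{63}{2}$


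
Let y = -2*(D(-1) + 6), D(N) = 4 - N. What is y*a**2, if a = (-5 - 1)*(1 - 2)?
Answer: -792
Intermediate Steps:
y = -22 (y = -2*((4 - 1*(-1)) + 6) = -2*((4 + 1) + 6) = -2*(5 + 6) = -2*11 = -22)
a = 6 (a = -6*(-1) = 6)
y*a**2 = -22*6**2 = -22*36 = -792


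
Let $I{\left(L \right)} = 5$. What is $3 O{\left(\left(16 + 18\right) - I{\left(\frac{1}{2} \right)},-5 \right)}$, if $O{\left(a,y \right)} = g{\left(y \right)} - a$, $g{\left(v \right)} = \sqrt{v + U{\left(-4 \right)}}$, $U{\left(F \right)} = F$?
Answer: $-87 + 9 i \approx -87.0 + 9.0 i$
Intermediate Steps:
$g{\left(v \right)} = \sqrt{-4 + v}$ ($g{\left(v \right)} = \sqrt{v - 4} = \sqrt{-4 + v}$)
$O{\left(a,y \right)} = \sqrt{-4 + y} - a$
$3 O{\left(\left(16 + 18\right) - I{\left(\frac{1}{2} \right)},-5 \right)} = 3 \left(\sqrt{-4 - 5} - \left(\left(16 + 18\right) - 5\right)\right) = 3 \left(\sqrt{-9} - \left(34 - 5\right)\right) = 3 \left(3 i - 29\right) = 3 \left(-29 + 3 i\right) = -87 + 9 i$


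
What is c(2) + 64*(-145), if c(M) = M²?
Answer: -9276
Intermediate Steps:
c(2) + 64*(-145) = 2² + 64*(-145) = 4 - 9280 = -9276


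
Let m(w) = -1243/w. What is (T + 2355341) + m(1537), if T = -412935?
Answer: 2985476779/1537 ≈ 1.9424e+6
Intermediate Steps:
(T + 2355341) + m(1537) = (-412935 + 2355341) - 1243/1537 = 1942406 - 1243*1/1537 = 1942406 - 1243/1537 = 2985476779/1537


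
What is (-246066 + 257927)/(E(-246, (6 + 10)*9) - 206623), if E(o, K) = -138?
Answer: -11861/206761 ≈ -0.057366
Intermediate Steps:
(-246066 + 257927)/(E(-246, (6 + 10)*9) - 206623) = (-246066 + 257927)/(-138 - 206623) = 11861/(-206761) = 11861*(-1/206761) = -11861/206761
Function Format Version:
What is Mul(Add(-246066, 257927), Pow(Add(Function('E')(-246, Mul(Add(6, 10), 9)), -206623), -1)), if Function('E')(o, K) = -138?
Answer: Rational(-11861, 206761) ≈ -0.057366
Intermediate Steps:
Mul(Add(-246066, 257927), Pow(Add(Function('E')(-246, Mul(Add(6, 10), 9)), -206623), -1)) = Mul(Add(-246066, 257927), Pow(Add(-138, -206623), -1)) = Mul(11861, Pow(-206761, -1)) = Mul(11861, Rational(-1, 206761)) = Rational(-11861, 206761)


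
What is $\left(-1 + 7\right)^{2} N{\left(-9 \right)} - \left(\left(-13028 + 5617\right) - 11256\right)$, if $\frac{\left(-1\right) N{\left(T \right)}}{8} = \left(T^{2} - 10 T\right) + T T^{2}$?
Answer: $179371$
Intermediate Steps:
$N{\left(T \right)} = - 8 T^{2} - 8 T^{3} + 80 T$ ($N{\left(T \right)} = - 8 \left(\left(T^{2} - 10 T\right) + T T^{2}\right) = - 8 \left(\left(T^{2} - 10 T\right) + T^{3}\right) = - 8 \left(T^{2} + T^{3} - 10 T\right) = - 8 T^{2} - 8 T^{3} + 80 T$)
$\left(-1 + 7\right)^{2} N{\left(-9 \right)} - \left(\left(-13028 + 5617\right) - 11256\right) = \left(-1 + 7\right)^{2} \cdot 8 \left(-9\right) \left(10 - -9 - \left(-9\right)^{2}\right) - \left(\left(-13028 + 5617\right) - 11256\right) = 6^{2} \cdot 8 \left(-9\right) \left(10 + 9 - 81\right) - \left(-7411 - 11256\right) = 36 \cdot 8 \left(-9\right) \left(10 + 9 - 81\right) - -18667 = 36 \cdot 8 \left(-9\right) \left(-62\right) + 18667 = 36 \cdot 4464 + 18667 = 160704 + 18667 = 179371$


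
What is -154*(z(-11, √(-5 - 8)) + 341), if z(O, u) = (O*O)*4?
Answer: -127050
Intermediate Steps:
z(O, u) = 4*O² (z(O, u) = O²*4 = 4*O²)
-154*(z(-11, √(-5 - 8)) + 341) = -154*(4*(-11)² + 341) = -154*(4*121 + 341) = -154*(484 + 341) = -154*825 = -127050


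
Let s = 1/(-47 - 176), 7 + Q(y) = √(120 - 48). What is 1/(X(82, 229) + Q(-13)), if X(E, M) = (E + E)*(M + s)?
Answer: 1867237649/70111529686681 - 298374*√2/70111529686681 ≈ 2.6626e-5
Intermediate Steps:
Q(y) = -7 + 6*√2 (Q(y) = -7 + √(120 - 48) = -7 + √72 = -7 + 6*√2)
s = -1/223 (s = 1/(-223) = -1/223 ≈ -0.0044843)
X(E, M) = 2*E*(-1/223 + M) (X(E, M) = (E + E)*(M - 1/223) = (2*E)*(-1/223 + M) = 2*E*(-1/223 + M))
1/(X(82, 229) + Q(-13)) = 1/((2/223)*82*(-1 + 223*229) + (-7 + 6*√2)) = 1/((2/223)*82*(-1 + 51067) + (-7 + 6*√2)) = 1/((2/223)*82*51066 + (-7 + 6*√2)) = 1/(8374824/223 + (-7 + 6*√2)) = 1/(8373263/223 + 6*√2)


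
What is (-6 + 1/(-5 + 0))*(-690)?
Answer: 4278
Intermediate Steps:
(-6 + 1/(-5 + 0))*(-690) = (-6 + 1/(-5))*(-690) = (-6 - ⅕)*(-690) = -31/5*(-690) = 4278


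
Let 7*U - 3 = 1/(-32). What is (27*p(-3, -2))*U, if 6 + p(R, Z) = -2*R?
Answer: 0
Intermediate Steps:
p(R, Z) = -6 - 2*R
U = 95/224 (U = 3/7 + (⅐)/(-32) = 3/7 + (⅐)*(-1/32) = 3/7 - 1/224 = 95/224 ≈ 0.42411)
(27*p(-3, -2))*U = (27*(-6 - 2*(-3)))*(95/224) = (27*(-6 + 6))*(95/224) = (27*0)*(95/224) = 0*(95/224) = 0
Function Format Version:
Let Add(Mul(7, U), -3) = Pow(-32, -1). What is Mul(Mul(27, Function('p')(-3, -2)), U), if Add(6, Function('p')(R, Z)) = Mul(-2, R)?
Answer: 0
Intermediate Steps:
Function('p')(R, Z) = Add(-6, Mul(-2, R))
U = Rational(95, 224) (U = Add(Rational(3, 7), Mul(Rational(1, 7), Pow(-32, -1))) = Add(Rational(3, 7), Mul(Rational(1, 7), Rational(-1, 32))) = Add(Rational(3, 7), Rational(-1, 224)) = Rational(95, 224) ≈ 0.42411)
Mul(Mul(27, Function('p')(-3, -2)), U) = Mul(Mul(27, Add(-6, Mul(-2, -3))), Rational(95, 224)) = Mul(Mul(27, Add(-6, 6)), Rational(95, 224)) = Mul(Mul(27, 0), Rational(95, 224)) = Mul(0, Rational(95, 224)) = 0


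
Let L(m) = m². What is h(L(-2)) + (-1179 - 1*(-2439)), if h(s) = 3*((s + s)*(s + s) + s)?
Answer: 1464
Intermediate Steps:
h(s) = 3*s + 12*s² (h(s) = 3*((2*s)*(2*s) + s) = 3*(4*s² + s) = 3*(s + 4*s²) = 3*s + 12*s²)
h(L(-2)) + (-1179 - 1*(-2439)) = 3*(-2)²*(1 + 4*(-2)²) + (-1179 - 1*(-2439)) = 3*4*(1 + 4*4) + (-1179 + 2439) = 3*4*(1 + 16) + 1260 = 3*4*17 + 1260 = 204 + 1260 = 1464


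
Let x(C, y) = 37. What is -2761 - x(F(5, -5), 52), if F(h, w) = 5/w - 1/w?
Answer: -2798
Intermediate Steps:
F(h, w) = 4/w
-2761 - x(F(5, -5), 52) = -2761 - 1*37 = -2761 - 37 = -2798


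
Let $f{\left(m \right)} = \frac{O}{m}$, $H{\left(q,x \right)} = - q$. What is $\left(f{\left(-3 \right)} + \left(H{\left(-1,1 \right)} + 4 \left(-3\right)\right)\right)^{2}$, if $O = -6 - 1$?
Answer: $\frac{676}{9} \approx 75.111$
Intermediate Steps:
$O = -7$ ($O = -6 - 1 = -7$)
$f{\left(m \right)} = - \frac{7}{m}$
$\left(f{\left(-3 \right)} + \left(H{\left(-1,1 \right)} + 4 \left(-3\right)\right)\right)^{2} = \left(- \frac{7}{-3} + \left(\left(-1\right) \left(-1\right) + 4 \left(-3\right)\right)\right)^{2} = \left(\left(-7\right) \left(- \frac{1}{3}\right) + \left(1 - 12\right)\right)^{2} = \left(\frac{7}{3} - 11\right)^{2} = \left(- \frac{26}{3}\right)^{2} = \frac{676}{9}$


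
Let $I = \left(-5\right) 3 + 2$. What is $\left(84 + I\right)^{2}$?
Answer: $5041$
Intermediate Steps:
$I = -13$ ($I = -15 + 2 = -13$)
$\left(84 + I\right)^{2} = \left(84 - 13\right)^{2} = 71^{2} = 5041$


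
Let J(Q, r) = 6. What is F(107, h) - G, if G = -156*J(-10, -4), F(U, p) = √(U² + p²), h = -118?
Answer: 936 + √25373 ≈ 1095.3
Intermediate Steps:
G = -936 (G = -156*6 = -936)
F(107, h) - G = √(107² + (-118)²) - 1*(-936) = √(11449 + 13924) + 936 = √25373 + 936 = 936 + √25373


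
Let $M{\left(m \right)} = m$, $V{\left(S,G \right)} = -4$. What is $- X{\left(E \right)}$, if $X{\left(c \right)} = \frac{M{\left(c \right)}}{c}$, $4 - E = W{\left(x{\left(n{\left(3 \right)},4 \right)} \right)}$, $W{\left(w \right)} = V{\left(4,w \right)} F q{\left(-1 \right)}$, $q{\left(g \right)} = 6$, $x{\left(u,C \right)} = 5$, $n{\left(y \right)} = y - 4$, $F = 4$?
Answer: $-1$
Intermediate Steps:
$n{\left(y \right)} = -4 + y$
$W{\left(w \right)} = -96$ ($W{\left(w \right)} = \left(-4\right) 4 \cdot 6 = \left(-16\right) 6 = -96$)
$E = 100$ ($E = 4 - -96 = 4 + 96 = 100$)
$X{\left(c \right)} = 1$ ($X{\left(c \right)} = \frac{c}{c} = 1$)
$- X{\left(E \right)} = \left(-1\right) 1 = -1$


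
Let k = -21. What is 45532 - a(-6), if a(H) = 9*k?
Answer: 45721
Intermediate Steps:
a(H) = -189 (a(H) = 9*(-21) = -189)
45532 - a(-6) = 45532 - 1*(-189) = 45532 + 189 = 45721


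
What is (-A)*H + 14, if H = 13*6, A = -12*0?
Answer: 14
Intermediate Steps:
A = 0 (A = -2*0 = 0)
H = 78
(-A)*H + 14 = -1*0*78 + 14 = 0*78 + 14 = 0 + 14 = 14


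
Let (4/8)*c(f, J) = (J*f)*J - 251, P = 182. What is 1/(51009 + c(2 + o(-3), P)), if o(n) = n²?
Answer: 1/779235 ≈ 1.2833e-6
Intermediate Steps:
c(f, J) = -502 + 2*f*J² (c(f, J) = 2*((J*f)*J - 251) = 2*(f*J² - 251) = 2*(-251 + f*J²) = -502 + 2*f*J²)
1/(51009 + c(2 + o(-3), P)) = 1/(51009 + (-502 + 2*(2 + (-3)²)*182²)) = 1/(51009 + (-502 + 2*(2 + 9)*33124)) = 1/(51009 + (-502 + 2*11*33124)) = 1/(51009 + (-502 + 728728)) = 1/(51009 + 728226) = 1/779235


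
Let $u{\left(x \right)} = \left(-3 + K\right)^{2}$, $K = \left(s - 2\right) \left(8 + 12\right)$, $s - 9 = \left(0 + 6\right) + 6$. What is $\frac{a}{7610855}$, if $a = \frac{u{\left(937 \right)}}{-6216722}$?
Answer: $- \frac{142129}{47314569717310} \approx -3.0039 \cdot 10^{-9}$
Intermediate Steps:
$s = 21$ ($s = 9 + \left(\left(0 + 6\right) + 6\right) = 9 + \left(6 + 6\right) = 9 + 12 = 21$)
$K = 380$ ($K = \left(21 - 2\right) \left(8 + 12\right) = 19 \cdot 20 = 380$)
$u{\left(x \right)} = 142129$ ($u{\left(x \right)} = \left(-3 + 380\right)^{2} = 377^{2} = 142129$)
$a = - \frac{142129}{6216722}$ ($a = \frac{142129}{-6216722} = 142129 \left(- \frac{1}{6216722}\right) = - \frac{142129}{6216722} \approx -0.022862$)
$\frac{a}{7610855} = - \frac{142129}{6216722 \cdot 7610855} = \left(- \frac{142129}{6216722}\right) \frac{1}{7610855} = - \frac{142129}{47314569717310}$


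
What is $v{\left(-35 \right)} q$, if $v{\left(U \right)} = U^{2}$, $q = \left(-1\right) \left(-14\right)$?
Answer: $17150$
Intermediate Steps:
$q = 14$
$v{\left(-35 \right)} q = \left(-35\right)^{2} \cdot 14 = 1225 \cdot 14 = 17150$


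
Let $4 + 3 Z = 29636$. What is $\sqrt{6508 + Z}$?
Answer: $\frac{2 \sqrt{36867}}{3} \approx 128.01$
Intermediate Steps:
$Z = \frac{29632}{3}$ ($Z = - \frac{4}{3} + \frac{1}{3} \cdot 29636 = - \frac{4}{3} + \frac{29636}{3} = \frac{29632}{3} \approx 9877.3$)
$\sqrt{6508 + Z} = \sqrt{6508 + \frac{29632}{3}} = \sqrt{\frac{49156}{3}} = \frac{2 \sqrt{36867}}{3}$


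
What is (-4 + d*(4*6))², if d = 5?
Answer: 13456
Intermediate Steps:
(-4 + d*(4*6))² = (-4 + 5*(4*6))² = (-4 + 5*24)² = (-4 + 120)² = 116² = 13456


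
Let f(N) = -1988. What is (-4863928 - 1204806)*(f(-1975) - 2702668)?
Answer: 16413837825504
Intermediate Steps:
(-4863928 - 1204806)*(f(-1975) - 2702668) = (-4863928 - 1204806)*(-1988 - 2702668) = -6068734*(-2704656) = 16413837825504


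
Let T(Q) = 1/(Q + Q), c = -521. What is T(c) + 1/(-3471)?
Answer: -4513/3616782 ≈ -0.0012478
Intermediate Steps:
T(Q) = 1/(2*Q)
T(c) + 1/(-3471) = (1/2)/(-521) + 1/(-3471) = (1/2)*(-1/521) - 1/3471 = -1/1042 - 1/3471 = -4513/3616782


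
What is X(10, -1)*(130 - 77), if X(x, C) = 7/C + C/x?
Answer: -3763/10 ≈ -376.30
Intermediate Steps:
X(10, -1)*(130 - 77) = (7/(-1) - 1/10)*(130 - 77) = (7*(-1) - 1*⅒)*53 = (-7 - ⅒)*53 = -71/10*53 = -3763/10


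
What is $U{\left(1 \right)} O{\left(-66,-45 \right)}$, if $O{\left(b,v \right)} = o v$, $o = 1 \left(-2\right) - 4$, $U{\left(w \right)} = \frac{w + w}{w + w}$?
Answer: $270$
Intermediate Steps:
$U{\left(w \right)} = 1$ ($U{\left(w \right)} = \frac{2 w}{2 w} = 2 w \frac{1}{2 w} = 1$)
$o = -6$ ($o = -2 - 4 = -6$)
$O{\left(b,v \right)} = - 6 v$
$U{\left(1 \right)} O{\left(-66,-45 \right)} = 1 \left(\left(-6\right) \left(-45\right)\right) = 1 \cdot 270 = 270$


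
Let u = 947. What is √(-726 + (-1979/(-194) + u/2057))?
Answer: I*√941452313926/36278 ≈ 26.746*I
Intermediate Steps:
√(-726 + (-1979/(-194) + u/2057)) = √(-726 + (-1979/(-194) + 947/2057)) = √(-726 + (-1979*(-1/194) + 947*(1/2057))) = √(-726 + (1979/194 + 947/2057)) = √(-726 + 4254521/399058) = √(-285461587/399058) = I*√941452313926/36278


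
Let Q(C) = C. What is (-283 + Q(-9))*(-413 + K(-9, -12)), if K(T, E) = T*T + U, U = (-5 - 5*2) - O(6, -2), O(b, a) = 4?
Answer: 102492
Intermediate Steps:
U = -19 (U = (-5 - 5*2) - 1*4 = (-5 - 10) - 4 = -15 - 4 = -19)
K(T, E) = -19 + T² (K(T, E) = T*T - 19 = T² - 19 = -19 + T²)
(-283 + Q(-9))*(-413 + K(-9, -12)) = (-283 - 9)*(-413 + (-19 + (-9)²)) = -292*(-413 + (-19 + 81)) = -292*(-413 + 62) = -292*(-351) = 102492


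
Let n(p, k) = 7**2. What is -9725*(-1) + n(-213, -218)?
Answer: 9774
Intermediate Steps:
n(p, k) = 49
-9725*(-1) + n(-213, -218) = -9725*(-1) + 49 = 9725 + 49 = 9774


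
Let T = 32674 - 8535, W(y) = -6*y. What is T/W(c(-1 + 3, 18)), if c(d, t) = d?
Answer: -24139/12 ≈ -2011.6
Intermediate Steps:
T = 24139
T/W(c(-1 + 3, 18)) = 24139/((-6*(-1 + 3))) = 24139/((-6*2)) = 24139/(-12) = 24139*(-1/12) = -24139/12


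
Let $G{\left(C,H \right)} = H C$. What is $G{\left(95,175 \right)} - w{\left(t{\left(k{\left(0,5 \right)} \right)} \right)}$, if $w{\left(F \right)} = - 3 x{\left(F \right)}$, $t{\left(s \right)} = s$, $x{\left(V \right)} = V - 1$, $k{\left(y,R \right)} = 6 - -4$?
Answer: $16652$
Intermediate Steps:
$k{\left(y,R \right)} = 10$ ($k{\left(y,R \right)} = 6 + 4 = 10$)
$x{\left(V \right)} = -1 + V$
$G{\left(C,H \right)} = C H$
$w{\left(F \right)} = 3 - 3 F$ ($w{\left(F \right)} = - 3 \left(-1 + F\right) = 3 - 3 F$)
$G{\left(95,175 \right)} - w{\left(t{\left(k{\left(0,5 \right)} \right)} \right)} = 95 \cdot 175 - \left(3 - 30\right) = 16625 - \left(3 - 30\right) = 16625 - -27 = 16625 + 27 = 16652$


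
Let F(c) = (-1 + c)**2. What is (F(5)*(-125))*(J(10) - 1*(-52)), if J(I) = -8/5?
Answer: -100800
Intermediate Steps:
J(I) = -8/5 (J(I) = -8*1/5 = -8/5)
(F(5)*(-125))*(J(10) - 1*(-52)) = ((-1 + 5)**2*(-125))*(-8/5 - 1*(-52)) = (4**2*(-125))*(-8/5 + 52) = (16*(-125))*(252/5) = -2000*252/5 = -100800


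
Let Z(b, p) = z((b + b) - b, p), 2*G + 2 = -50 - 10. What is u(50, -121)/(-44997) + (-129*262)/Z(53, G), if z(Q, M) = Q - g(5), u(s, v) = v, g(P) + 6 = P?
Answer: -84489004/134991 ≈ -625.89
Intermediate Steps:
g(P) = -6 + P
G = -31 (G = -1 + (-50 - 10)/2 = -1 + (½)*(-60) = -1 - 30 = -31)
z(Q, M) = 1 + Q (z(Q, M) = Q - (-6 + 5) = Q - 1*(-1) = Q + 1 = 1 + Q)
Z(b, p) = 1 + b (Z(b, p) = 1 + ((b + b) - b) = 1 + (2*b - b) = 1 + b)
u(50, -121)/(-44997) + (-129*262)/Z(53, G) = -121/(-44997) + (-129*262)/(1 + 53) = -121*(-1/44997) - 33798/54 = 121/44997 - 33798*1/54 = 121/44997 - 5633/9 = -84489004/134991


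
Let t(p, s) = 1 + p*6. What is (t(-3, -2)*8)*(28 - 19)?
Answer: -1224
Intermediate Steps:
t(p, s) = 1 + 6*p
(t(-3, -2)*8)*(28 - 19) = ((1 + 6*(-3))*8)*(28 - 19) = ((1 - 18)*8)*9 = -17*8*9 = -136*9 = -1224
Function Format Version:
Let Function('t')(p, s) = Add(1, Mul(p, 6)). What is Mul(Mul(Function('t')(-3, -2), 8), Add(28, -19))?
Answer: -1224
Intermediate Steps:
Function('t')(p, s) = Add(1, Mul(6, p))
Mul(Mul(Function('t')(-3, -2), 8), Add(28, -19)) = Mul(Mul(Add(1, Mul(6, -3)), 8), Add(28, -19)) = Mul(Mul(Add(1, -18), 8), 9) = Mul(Mul(-17, 8), 9) = Mul(-136, 9) = -1224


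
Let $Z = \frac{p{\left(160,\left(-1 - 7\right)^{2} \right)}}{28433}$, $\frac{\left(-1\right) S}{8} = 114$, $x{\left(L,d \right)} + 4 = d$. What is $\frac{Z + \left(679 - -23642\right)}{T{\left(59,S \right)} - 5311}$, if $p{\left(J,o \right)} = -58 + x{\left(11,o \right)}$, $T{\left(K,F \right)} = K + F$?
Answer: $- \frac{691518995}{175261012} \approx -3.9457$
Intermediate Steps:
$x{\left(L,d \right)} = -4 + d$
$S = -912$ ($S = \left(-8\right) 114 = -912$)
$T{\left(K,F \right)} = F + K$
$p{\left(J,o \right)} = -62 + o$ ($p{\left(J,o \right)} = -58 + \left(-4 + o\right) = -62 + o$)
$Z = \frac{2}{28433}$ ($Z = \frac{-62 + \left(-1 - 7\right)^{2}}{28433} = \left(-62 + \left(-8\right)^{2}\right) \frac{1}{28433} = \left(-62 + 64\right) \frac{1}{28433} = 2 \cdot \frac{1}{28433} = \frac{2}{28433} \approx 7.0341 \cdot 10^{-5}$)
$\frac{Z + \left(679 - -23642\right)}{T{\left(59,S \right)} - 5311} = \frac{\frac{2}{28433} + \left(679 - -23642\right)}{\left(-912 + 59\right) - 5311} = \frac{\frac{2}{28433} + \left(679 + 23642\right)}{-853 - 5311} = \frac{\frac{2}{28433} + 24321}{-6164} = \frac{691518995}{28433} \left(- \frac{1}{6164}\right) = - \frac{691518995}{175261012}$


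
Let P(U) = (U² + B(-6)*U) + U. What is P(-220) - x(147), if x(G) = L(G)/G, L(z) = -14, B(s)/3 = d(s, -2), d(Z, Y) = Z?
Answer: 1094942/21 ≈ 52140.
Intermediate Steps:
B(s) = 3*s
P(U) = U² - 17*U (P(U) = (U² + (3*(-6))*U) + U = (U² - 18*U) + U = U² - 17*U)
x(G) = -14/G
P(-220) - x(147) = -220*(-17 - 220) - (-14)/147 = -220*(-237) - (-14)/147 = 52140 - 1*(-2/21) = 52140 + 2/21 = 1094942/21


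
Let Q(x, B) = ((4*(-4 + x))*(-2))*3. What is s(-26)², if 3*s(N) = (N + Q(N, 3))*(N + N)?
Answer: 1302343744/9 ≈ 1.4470e+8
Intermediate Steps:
Q(x, B) = 96 - 24*x (Q(x, B) = ((-16 + 4*x)*(-2))*3 = (32 - 8*x)*3 = 96 - 24*x)
s(N) = 2*N*(96 - 23*N)/3 (s(N) = ((N + (96 - 24*N))*(N + N))/3 = ((96 - 23*N)*(2*N))/3 = (2*N*(96 - 23*N))/3 = 2*N*(96 - 23*N)/3)
s(-26)² = ((⅔)*(-26)*(96 - 23*(-26)))² = ((⅔)*(-26)*(96 + 598))² = ((⅔)*(-26)*694)² = (-36088/3)² = 1302343744/9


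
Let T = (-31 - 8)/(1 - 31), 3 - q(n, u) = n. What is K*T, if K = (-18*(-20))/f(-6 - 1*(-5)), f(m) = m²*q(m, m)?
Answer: 117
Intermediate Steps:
q(n, u) = 3 - n
f(m) = m²*(3 - m)
T = 13/10 (T = -39/(-30) = -39*(-1/30) = 13/10 ≈ 1.3000)
K = 90 (K = (-18*(-20))/(((-6 - 1*(-5))²*(3 - (-6 - 1*(-5))))) = 360/(((-6 + 5)²*(3 - (-6 + 5)))) = 360/(((-1)²*(3 - 1*(-1)))) = 360/((1*(3 + 1))) = 360/((1*4)) = 360/4 = 360*(¼) = 90)
K*T = 90*(13/10) = 117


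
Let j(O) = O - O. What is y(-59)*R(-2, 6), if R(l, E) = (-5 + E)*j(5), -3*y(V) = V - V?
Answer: 0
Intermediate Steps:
j(O) = 0
y(V) = 0 (y(V) = -(V - V)/3 = -⅓*0 = 0)
R(l, E) = 0 (R(l, E) = (-5 + E)*0 = 0)
y(-59)*R(-2, 6) = 0*0 = 0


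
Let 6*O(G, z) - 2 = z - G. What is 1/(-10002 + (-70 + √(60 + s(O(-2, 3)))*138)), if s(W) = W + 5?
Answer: -5036/50092553 - 23*√2382/100185106 ≈ -0.00011174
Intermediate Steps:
O(G, z) = ⅓ - G/6 + z/6 (O(G, z) = ⅓ + (z - G)/6 = ⅓ + (-G/6 + z/6) = ⅓ - G/6 + z/6)
s(W) = 5 + W
1/(-10002 + (-70 + √(60 + s(O(-2, 3)))*138)) = 1/(-10002 + (-70 + √(60 + (5 + (⅓ - ⅙*(-2) + (⅙)*3)))*138)) = 1/(-10002 + (-70 + √(60 + (5 + (⅓ + ⅓ + ½)))*138)) = 1/(-10002 + (-70 + √(60 + (5 + 7/6))*138)) = 1/(-10002 + (-70 + √(60 + 37/6)*138)) = 1/(-10002 + (-70 + √(397/6)*138)) = 1/(-10002 + (-70 + (√2382/6)*138)) = 1/(-10002 + (-70 + 23*√2382)) = 1/(-10072 + 23*√2382)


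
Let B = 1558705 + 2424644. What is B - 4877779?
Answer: -894430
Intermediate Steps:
B = 3983349
B - 4877779 = 3983349 - 4877779 = -894430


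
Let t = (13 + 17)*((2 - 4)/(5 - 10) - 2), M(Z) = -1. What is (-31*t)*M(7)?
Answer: -1488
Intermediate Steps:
t = -48 (t = 30*(-2/(-5) - 2) = 30*(-2*(-⅕) - 2) = 30*(⅖ - 2) = 30*(-8/5) = -48)
(-31*t)*M(7) = -31*(-48)*(-1) = 1488*(-1) = -1488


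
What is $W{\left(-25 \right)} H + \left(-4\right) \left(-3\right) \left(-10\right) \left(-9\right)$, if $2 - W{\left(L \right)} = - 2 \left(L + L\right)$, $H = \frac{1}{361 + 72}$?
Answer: $\frac{467542}{433} \approx 1079.8$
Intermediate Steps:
$H = \frac{1}{433} \approx 0.0023095$
$W{\left(L \right)} = 2 + 4 L$ ($W{\left(L \right)} = 2 - - 2 \left(L + L\right) = 2 - - 2 \cdot 2 L = 2 - - 4 L = 2 + 4 L$)
$W{\left(-25 \right)} H + \left(-4\right) \left(-3\right) \left(-10\right) \left(-9\right) = \left(2 + 4 \left(-25\right)\right) \frac{1}{433} + \left(-4\right) \left(-3\right) \left(-10\right) \left(-9\right) = \left(2 - 100\right) \frac{1}{433} + 12 \left(-10\right) \left(-9\right) = \left(-98\right) \frac{1}{433} - -1080 = - \frac{98}{433} + 1080 = \frac{467542}{433}$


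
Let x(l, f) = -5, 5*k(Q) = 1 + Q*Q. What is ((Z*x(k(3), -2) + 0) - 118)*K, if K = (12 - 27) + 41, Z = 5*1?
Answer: -3718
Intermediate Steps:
k(Q) = ⅕ + Q²/5 (k(Q) = (1 + Q*Q)/5 = (1 + Q²)/5 = ⅕ + Q²/5)
Z = 5
K = 26 (K = -15 + 41 = 26)
((Z*x(k(3), -2) + 0) - 118)*K = ((5*(-5) + 0) - 118)*26 = ((-25 + 0) - 118)*26 = (-25 - 118)*26 = -143*26 = -3718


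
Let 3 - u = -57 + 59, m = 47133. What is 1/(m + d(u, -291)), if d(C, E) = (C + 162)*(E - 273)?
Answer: -1/44799 ≈ -2.2322e-5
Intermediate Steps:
u = 1 (u = 3 - (-57 + 59) = 3 - 1*2 = 3 - 2 = 1)
d(C, E) = (-273 + E)*(162 + C) (d(C, E) = (162 + C)*(-273 + E) = (-273 + E)*(162 + C))
1/(m + d(u, -291)) = 1/(47133 + (-44226 - 273*1 + 162*(-291) + 1*(-291))) = 1/(47133 + (-44226 - 273 - 47142 - 291)) = 1/(47133 - 91932) = 1/(-44799) = -1/44799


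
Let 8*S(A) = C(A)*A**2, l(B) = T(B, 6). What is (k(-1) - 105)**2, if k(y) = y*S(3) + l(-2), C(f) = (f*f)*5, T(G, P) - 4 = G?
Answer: 1510441/64 ≈ 23601.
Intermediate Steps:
T(G, P) = 4 + G
C(f) = 5*f**2 (C(f) = f**2*5 = 5*f**2)
l(B) = 4 + B
S(A) = 5*A**4/8 (S(A) = ((5*A**2)*A**2)/8 = (5*A**4)/8 = 5*A**4/8)
k(y) = 2 + 405*y/8 (k(y) = y*((5/8)*3**4) + (4 - 2) = y*((5/8)*81) + 2 = y*(405/8) + 2 = 405*y/8 + 2 = 2 + 405*y/8)
(k(-1) - 105)**2 = ((2 + (405/8)*(-1)) - 105)**2 = ((2 - 405/8) - 105)**2 = (-389/8 - 105)**2 = (-1229/8)**2 = 1510441/64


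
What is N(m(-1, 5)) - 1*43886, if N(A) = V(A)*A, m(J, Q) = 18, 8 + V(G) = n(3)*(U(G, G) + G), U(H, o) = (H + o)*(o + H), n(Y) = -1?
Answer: -67682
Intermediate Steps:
U(H, o) = (H + o)**2 (U(H, o) = (H + o)*(H + o) = (H + o)**2)
V(G) = -8 - G - 4*G**2 (V(G) = -8 - ((G + G)**2 + G) = -8 - ((2*G)**2 + G) = -8 - (4*G**2 + G) = -8 - (G + 4*G**2) = -8 + (-G - 4*G**2) = -8 - G - 4*G**2)
N(A) = A*(-8 - A - 4*A**2) (N(A) = (-8 - A - 4*A**2)*A = A*(-8 - A - 4*A**2))
N(m(-1, 5)) - 1*43886 = 18*(-8 - 1*18 - 4*18**2) - 1*43886 = 18*(-8 - 18 - 4*324) - 43886 = 18*(-8 - 18 - 1296) - 43886 = 18*(-1322) - 43886 = -23796 - 43886 = -67682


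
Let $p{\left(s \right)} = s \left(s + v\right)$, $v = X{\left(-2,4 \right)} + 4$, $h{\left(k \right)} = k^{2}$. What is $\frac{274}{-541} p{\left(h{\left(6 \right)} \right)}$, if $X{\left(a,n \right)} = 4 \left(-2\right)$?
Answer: $- \frac{315648}{541} \approx -583.45$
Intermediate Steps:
$X{\left(a,n \right)} = -8$
$v = -4$ ($v = -8 + 4 = -4$)
$p{\left(s \right)} = s \left(-4 + s\right)$ ($p{\left(s \right)} = s \left(s - 4\right) = s \left(-4 + s\right)$)
$\frac{274}{-541} p{\left(h{\left(6 \right)} \right)} = \frac{274}{-541} \cdot 6^{2} \left(-4 + 6^{2}\right) = 274 \left(- \frac{1}{541}\right) 36 \left(-4 + 36\right) = - \frac{274 \cdot 36 \cdot 32}{541} = \left(- \frac{274}{541}\right) 1152 = - \frac{315648}{541}$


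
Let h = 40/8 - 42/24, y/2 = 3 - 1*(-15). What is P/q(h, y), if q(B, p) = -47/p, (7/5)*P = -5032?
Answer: 905760/329 ≈ 2753.1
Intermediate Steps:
y = 36 (y = 2*(3 - 1*(-15)) = 2*(3 + 15) = 2*18 = 36)
P = -25160/7 (P = (5/7)*(-5032) = -25160/7 ≈ -3594.3)
h = 13/4 (h = 40*(1/8) - 42*1/24 = 5 - 7/4 = 13/4 ≈ 3.2500)
P/q(h, y) = -25160/(7*((-47/36))) = -25160/(7*((-47*1/36))) = -25160/(7*(-47/36)) = -25160/7*(-36/47) = 905760/329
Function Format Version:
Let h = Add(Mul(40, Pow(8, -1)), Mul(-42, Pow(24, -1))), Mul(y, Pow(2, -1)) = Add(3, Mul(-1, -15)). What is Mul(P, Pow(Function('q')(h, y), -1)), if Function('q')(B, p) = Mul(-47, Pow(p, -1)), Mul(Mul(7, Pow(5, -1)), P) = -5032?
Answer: Rational(905760, 329) ≈ 2753.1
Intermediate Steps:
y = 36 (y = Mul(2, Add(3, Mul(-1, -15))) = Mul(2, Add(3, 15)) = Mul(2, 18) = 36)
P = Rational(-25160, 7) (P = Mul(Rational(5, 7), -5032) = Rational(-25160, 7) ≈ -3594.3)
h = Rational(13, 4) (h = Add(Mul(40, Rational(1, 8)), Mul(-42, Rational(1, 24))) = Add(5, Rational(-7, 4)) = Rational(13, 4) ≈ 3.2500)
Mul(P, Pow(Function('q')(h, y), -1)) = Mul(Rational(-25160, 7), Pow(Mul(-47, Pow(36, -1)), -1)) = Mul(Rational(-25160, 7), Pow(Mul(-47, Rational(1, 36)), -1)) = Mul(Rational(-25160, 7), Pow(Rational(-47, 36), -1)) = Mul(Rational(-25160, 7), Rational(-36, 47)) = Rational(905760, 329)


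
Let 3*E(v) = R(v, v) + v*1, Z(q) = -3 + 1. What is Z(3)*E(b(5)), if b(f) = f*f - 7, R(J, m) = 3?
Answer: -14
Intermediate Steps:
b(f) = -7 + f² (b(f) = f² - 7 = -7 + f²)
Z(q) = -2
E(v) = 1 + v/3 (E(v) = (3 + v*1)/3 = (3 + v)/3 = 1 + v/3)
Z(3)*E(b(5)) = -2*(1 + (-7 + 5²)/3) = -2*(1 + (-7 + 25)/3) = -2*(1 + (⅓)*18) = -2*(1 + 6) = -2*7 = -14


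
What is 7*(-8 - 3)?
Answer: -77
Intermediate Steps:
7*(-8 - 3) = 7*(-11) = -77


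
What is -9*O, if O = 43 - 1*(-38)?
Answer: -729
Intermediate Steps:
O = 81 (O = 43 + 38 = 81)
-9*O = -9*81 = -729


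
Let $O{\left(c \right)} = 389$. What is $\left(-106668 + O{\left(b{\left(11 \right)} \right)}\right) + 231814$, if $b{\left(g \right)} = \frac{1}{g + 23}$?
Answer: $125535$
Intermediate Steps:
$b{\left(g \right)} = \frac{1}{23 + g}$
$\left(-106668 + O{\left(b{\left(11 \right)} \right)}\right) + 231814 = \left(-106668 + 389\right) + 231814 = -106279 + 231814 = 125535$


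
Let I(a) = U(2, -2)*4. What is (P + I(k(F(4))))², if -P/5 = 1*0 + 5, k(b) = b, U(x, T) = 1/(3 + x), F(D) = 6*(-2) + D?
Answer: 14641/25 ≈ 585.64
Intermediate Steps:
F(D) = -12 + D
P = -25 (P = -5*(1*0 + 5) = -5*(0 + 5) = -5*5 = -25)
I(a) = ⅘ (I(a) = 4/(3 + 2) = 4/5 = (⅕)*4 = ⅘)
(P + I(k(F(4))))² = (-25 + ⅘)² = (-121/5)² = 14641/25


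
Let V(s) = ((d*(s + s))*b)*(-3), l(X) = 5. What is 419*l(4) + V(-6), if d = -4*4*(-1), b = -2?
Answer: 943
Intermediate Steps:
d = 16 (d = -16*(-1) = 16)
V(s) = 192*s (V(s) = ((16*(s + s))*(-2))*(-3) = ((16*(2*s))*(-2))*(-3) = ((32*s)*(-2))*(-3) = -64*s*(-3) = 192*s)
419*l(4) + V(-6) = 419*5 + 192*(-6) = 2095 - 1152 = 943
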